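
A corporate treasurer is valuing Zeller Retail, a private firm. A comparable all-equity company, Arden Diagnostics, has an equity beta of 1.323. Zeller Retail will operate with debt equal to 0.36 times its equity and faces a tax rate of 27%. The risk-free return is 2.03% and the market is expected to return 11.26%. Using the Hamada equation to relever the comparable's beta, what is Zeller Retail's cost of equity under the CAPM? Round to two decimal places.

β_L = β_U × [1 + (1 − t)(D/E)] = 1.323 × [1 + (1 − 0.27) × 0.36]
    = 1.323 × [1 + 0.73 × 0.36] = 1.323 × 1.2628 = 1.6707
MRP = 11.26% − 2.03% = 9.23%
E(R) = R_f + β_L × MRP = 2.03% + 1.6707 × 9.23% = 17.45%

17.45%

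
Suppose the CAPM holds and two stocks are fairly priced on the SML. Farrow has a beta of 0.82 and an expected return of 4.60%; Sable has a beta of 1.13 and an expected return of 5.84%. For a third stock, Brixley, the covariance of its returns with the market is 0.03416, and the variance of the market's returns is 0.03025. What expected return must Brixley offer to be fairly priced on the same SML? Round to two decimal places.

MRP = (5.84% − 4.60%) / (1.13 − 0.82) = 4.0000%
R_f = 4.60% − 0.82 × 4.0000% = 1.3200%
β_Brixley = Cov / Var(R_m) = 0.03416 / 0.03025 = 1.1293
E(R_Brixley) = R_f + β × MRP = 1.3200% + 1.1293 × 4.0000% = 5.84%

5.84%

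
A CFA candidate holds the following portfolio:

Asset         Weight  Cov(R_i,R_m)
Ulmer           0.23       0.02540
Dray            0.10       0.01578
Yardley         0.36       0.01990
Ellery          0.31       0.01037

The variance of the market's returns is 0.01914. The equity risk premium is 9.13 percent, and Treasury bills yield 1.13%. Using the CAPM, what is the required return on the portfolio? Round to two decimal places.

β_Ulmer = 0.02540 / 0.01914 = 1.3271
β_Dray = 0.01578 / 0.01914 = 0.8245
β_Yardley = 0.01990 / 0.01914 = 1.0397
β_Ellery = 0.01037 / 0.01914 = 0.5418
β_P = Σ w_i β_i = 0.23×1.3271 + 0.10×0.8245 + 0.36×1.0397 + 0.31×0.5418 = 0.9299
E(R_P) = R_f + β_P × MRP = 1.13% + 0.9299 × 9.13% = 9.62%

9.62%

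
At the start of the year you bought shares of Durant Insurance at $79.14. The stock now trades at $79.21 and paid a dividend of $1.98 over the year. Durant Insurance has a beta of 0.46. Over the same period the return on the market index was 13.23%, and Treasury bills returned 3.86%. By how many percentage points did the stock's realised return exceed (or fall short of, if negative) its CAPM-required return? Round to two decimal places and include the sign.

Realised HPR = (P1 + D1 − P0) / P0 = (79.21 + 1.98 − 79.14) / 79.14 = 2.05 / 79.14 = 2.5903%
MRP = 13.23% − 3.86% = 9.37%
CAPM required = R_f + β·MRP = 3.86% + 0.46 × 9.37% = 8.1702%
α = realised − required = 2.5903% − 8.1702% = -5.58%

-5.58%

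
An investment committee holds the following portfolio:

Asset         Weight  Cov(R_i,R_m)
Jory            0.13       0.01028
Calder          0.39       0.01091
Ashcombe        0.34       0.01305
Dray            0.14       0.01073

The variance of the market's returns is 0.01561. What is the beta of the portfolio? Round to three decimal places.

β_Jory = 0.01028 / 0.01561 = 0.6586
β_Calder = 0.01091 / 0.01561 = 0.6989
β_Ashcombe = 0.01305 / 0.01561 = 0.8360
β_Dray = 0.01073 / 0.01561 = 0.6874
β_P = Σ w_i β_i = 0.13×0.6586 + 0.39×0.6989 + 0.34×0.8360 + 0.14×0.6874 = 0.7387

0.739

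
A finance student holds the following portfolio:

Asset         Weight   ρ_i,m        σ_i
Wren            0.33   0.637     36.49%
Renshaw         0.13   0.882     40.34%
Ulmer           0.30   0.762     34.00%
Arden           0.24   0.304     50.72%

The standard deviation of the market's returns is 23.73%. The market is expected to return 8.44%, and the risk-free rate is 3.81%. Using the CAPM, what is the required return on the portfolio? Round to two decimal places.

8.45%

β_Wren = 0.637 × 36.49% / 23.73% = 0.9795
β_Renshaw = 0.882 × 40.34% / 23.73% = 1.4994
β_Ulmer = 0.762 × 34.00% / 23.73% = 1.0918
β_Arden = 0.304 × 50.72% / 23.73% = 0.6498
β_P = Σ w_i β_i = 0.33×0.9795 + 0.13×1.4994 + 0.30×1.0918 + 0.24×0.6498 = 1.0016
MRP = 8.44% − 3.81% = 4.63%
E(R_P) = R_f + β_P × MRP = 3.81% + 1.0016 × 4.63% = 8.45%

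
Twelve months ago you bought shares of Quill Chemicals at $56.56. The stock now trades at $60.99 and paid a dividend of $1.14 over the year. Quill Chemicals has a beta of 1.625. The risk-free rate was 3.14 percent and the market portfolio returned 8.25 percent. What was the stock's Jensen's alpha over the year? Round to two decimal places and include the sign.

-1.60%

Realised HPR = (P1 + D1 − P0) / P0 = (60.99 + 1.14 − 56.56) / 56.56 = 5.57 / 56.56 = 9.8479%
MRP = 8.25% − 3.14% = 5.11%
CAPM required = R_f + β·MRP = 3.14% + 1.625 × 5.11% = 11.44375%
α = realised − required = 9.8479% − 11.44375% = -1.60%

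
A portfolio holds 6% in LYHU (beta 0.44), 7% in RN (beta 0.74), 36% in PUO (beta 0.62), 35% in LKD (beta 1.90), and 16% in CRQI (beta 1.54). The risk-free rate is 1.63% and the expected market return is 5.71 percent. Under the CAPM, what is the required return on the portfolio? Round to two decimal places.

6.58%

β_P = Σ w_i β_i = 0.06×0.44 + 0.07×0.74 + 0.36×0.62 + 0.35×1.90 + 0.16×1.54 = 1.2128
MRP = 5.71% − 1.63% = 4.08%
E(R_P) = R_f + β_P × MRP = 1.63% + 1.2128 × 4.08% = 6.58%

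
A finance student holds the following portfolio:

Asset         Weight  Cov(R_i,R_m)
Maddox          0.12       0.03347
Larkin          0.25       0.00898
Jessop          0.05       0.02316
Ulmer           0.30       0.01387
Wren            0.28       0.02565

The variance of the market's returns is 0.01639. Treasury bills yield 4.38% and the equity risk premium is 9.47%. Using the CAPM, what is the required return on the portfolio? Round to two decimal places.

β_Maddox = 0.03347 / 0.01639 = 2.0421
β_Larkin = 0.00898 / 0.01639 = 0.5479
β_Jessop = 0.02316 / 0.01639 = 1.4131
β_Ulmer = 0.01387 / 0.01639 = 0.8462
β_Wren = 0.02565 / 0.01639 = 1.5650
β_P = Σ w_i β_i = 0.12×2.0421 + 0.25×0.5479 + 0.05×1.4131 + 0.30×0.8462 + 0.28×1.5650 = 1.1447
E(R_P) = R_f + β_P × MRP = 4.38% + 1.1447 × 9.47% = 15.22%

15.22%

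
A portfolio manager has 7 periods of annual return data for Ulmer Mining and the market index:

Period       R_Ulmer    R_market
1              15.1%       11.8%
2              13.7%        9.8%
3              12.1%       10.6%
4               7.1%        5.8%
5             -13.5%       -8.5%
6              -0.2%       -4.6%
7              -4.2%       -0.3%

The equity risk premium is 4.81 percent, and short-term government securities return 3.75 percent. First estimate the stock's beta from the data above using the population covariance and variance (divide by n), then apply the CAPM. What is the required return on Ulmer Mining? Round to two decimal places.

Mean R_i = (15.1 + 13.7 + 12.1 + 7.1 − 13.5 − 0.2 − 4.2) / 7 = 4.3000%
Mean R_m = (11.8 + 9.8 + 10.6 + 5.8 − 8.5 − 4.6 − 0.3) / 7 = 3.5143%
Σ(R_i − R̄_i)(R_m − R̄_m) = 493.0300  ⇒  Cov = 493.0300 / 7 = 70.4329
Σ(R_m − R̄_m)² = 388.3286  ⇒  Var(R_m) = 388.3286 / 7 = 55.4755
β = Cov / Var(R_m) = 70.4329 / 55.4755 = 1.2696
E(R) = R_f + β × MRP = 3.75% + 1.2696 × 4.81% = 9.86%

9.86%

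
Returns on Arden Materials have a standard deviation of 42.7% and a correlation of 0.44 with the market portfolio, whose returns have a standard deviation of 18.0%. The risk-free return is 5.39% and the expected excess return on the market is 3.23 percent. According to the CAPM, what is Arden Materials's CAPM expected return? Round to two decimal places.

8.76%

β = ρ × σ_i / σ_m = 0.44 × 42.7% / 18.0% = 1.0438
E(R) = 5.39% + 1.0438 × 3.23% = 8.76%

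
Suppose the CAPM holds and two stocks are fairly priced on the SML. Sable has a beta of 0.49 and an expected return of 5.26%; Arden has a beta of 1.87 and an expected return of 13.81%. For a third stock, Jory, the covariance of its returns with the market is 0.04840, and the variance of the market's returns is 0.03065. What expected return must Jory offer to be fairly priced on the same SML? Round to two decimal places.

MRP = (13.81% − 5.26%) / (1.87 − 0.49) = 6.1957%
R_f = 5.26% − 0.49 × 6.1957% = 2.2241%
β_Jory = Cov / Var(R_m) = 0.04840 / 0.03065 = 1.5791
E(R_Jory) = R_f + β × MRP = 2.2241% + 1.5791 × 6.1957% = 12.01%

12.01%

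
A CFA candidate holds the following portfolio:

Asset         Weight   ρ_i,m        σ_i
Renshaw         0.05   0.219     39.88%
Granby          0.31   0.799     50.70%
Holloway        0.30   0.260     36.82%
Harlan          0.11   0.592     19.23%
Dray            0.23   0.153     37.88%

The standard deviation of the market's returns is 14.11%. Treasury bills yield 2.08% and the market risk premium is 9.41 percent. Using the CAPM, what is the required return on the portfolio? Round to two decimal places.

14.39%

β_Renshaw = 0.219 × 39.88% / 14.11% = 0.6190
β_Granby = 0.799 × 50.70% / 14.11% = 2.8710
β_Holloway = 0.260 × 36.82% / 14.11% = 0.6785
β_Harlan = 0.592 × 19.23% / 14.11% = 0.8068
β_Dray = 0.153 × 37.88% / 14.11% = 0.4107
β_P = Σ w_i β_i = 0.05×0.6190 + 0.31×2.8710 + 0.30×0.6785 + 0.11×0.8068 + 0.23×0.4107 = 1.3077
E(R_P) = R_f + β_P × MRP = 2.08% + 1.3077 × 9.41% = 14.39%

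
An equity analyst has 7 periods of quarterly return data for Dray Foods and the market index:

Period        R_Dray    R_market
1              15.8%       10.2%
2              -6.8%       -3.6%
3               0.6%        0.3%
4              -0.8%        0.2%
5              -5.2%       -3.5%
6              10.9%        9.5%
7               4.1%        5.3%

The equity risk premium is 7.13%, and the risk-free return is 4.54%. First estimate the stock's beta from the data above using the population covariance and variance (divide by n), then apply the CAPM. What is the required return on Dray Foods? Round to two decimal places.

Mean R_i = (15.8 − 6.8 + 0.6 − 0.8 − 5.2 + 10.9 + 4.1) / 7 = 2.6571%
Mean R_m = (10.2 − 3.6 + 0.3 + 0.2 − 3.5 + 9.5 + 5.3) / 7 = 2.6286%
Σ(R_i − R̄_i)(R_m − R̄_m) = 280.2486  ⇒  Cov = 280.2486 / 7 = 40.0355
Σ(R_m − R̄_m)² = 199.3543  ⇒  Var(R_m) = 199.3543 / 7 = 28.4792
β = Cov / Var(R_m) = 40.0355 / 28.4792 = 1.4058
E(R) = R_f + β × MRP = 4.54% + 1.4058 × 7.13% = 14.56%

14.56%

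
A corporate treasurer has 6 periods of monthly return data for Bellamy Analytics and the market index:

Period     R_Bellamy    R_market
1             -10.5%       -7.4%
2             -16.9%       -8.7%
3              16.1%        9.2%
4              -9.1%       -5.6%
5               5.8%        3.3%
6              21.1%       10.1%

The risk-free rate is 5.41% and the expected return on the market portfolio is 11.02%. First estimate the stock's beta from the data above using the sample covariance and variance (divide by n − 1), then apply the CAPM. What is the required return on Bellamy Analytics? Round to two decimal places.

Mean R_i = (-10.5 − 16.9 + 16.1 − 9.1 + 5.8 + 21.1) / 6 = 1.0833%
Mean R_m = (-7.4 − 8.7 + 9.2 − 5.6 + 3.3 + 10.1) / 6 = 0.1500%
Σ(R_i − R̄_i)(R_m − R̄_m) = 655.0850  ⇒  Cov = 655.0850 / 5 = 131.0170
Σ(R_m − R̄_m)² = 359.2150  ⇒  Var(R_m) = 359.2150 / 5 = 71.8430
β = Cov / Var(R_m) = 131.0170 / 71.8430 = 1.8237
MRP = 11.02% − 5.41% = 5.61%
E(R) = R_f + β × MRP = 5.41% + 1.8237 × 5.61% = 15.64%

15.64%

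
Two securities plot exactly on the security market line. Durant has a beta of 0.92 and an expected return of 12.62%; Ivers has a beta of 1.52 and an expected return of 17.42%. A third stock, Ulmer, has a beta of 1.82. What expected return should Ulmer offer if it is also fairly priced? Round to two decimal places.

19.82%

MRP (SML slope) = (17.42% − 12.62%) / (1.52 − 0.92) = 4.80% / 0.60 = 8.0000%
R_f (intercept) = 12.62% − 0.92 × 8.0000% = 5.2600%
E(R_Ulmer) = R_f + β × MRP = 5.2600% + 1.82 × 8.0000% = 19.82%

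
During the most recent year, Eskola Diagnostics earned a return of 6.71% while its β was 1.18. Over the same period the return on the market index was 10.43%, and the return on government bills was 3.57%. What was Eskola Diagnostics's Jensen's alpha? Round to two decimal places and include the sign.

-4.95%

Market excess return = 10.43% − 3.57% = 6.86%
CAPM benchmark = R_f + β(R_m − R_f) = 3.57% + 1.18 × 6.86% = 11.6648%
α = actual − benchmark = 6.71% − 11.6648% = -4.95%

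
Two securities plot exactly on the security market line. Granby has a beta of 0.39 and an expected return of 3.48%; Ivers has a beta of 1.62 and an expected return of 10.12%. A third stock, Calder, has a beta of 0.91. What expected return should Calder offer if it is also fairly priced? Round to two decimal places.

MRP (SML slope) = (10.12% − 3.48%) / (1.62 − 0.39) = 6.64% / 1.23 = 5.3984%
R_f (intercept) = 3.48% − 0.39 × 5.3984% = 1.3746%
E(R_Calder) = R_f + β × MRP = 1.3746% + 0.91 × 5.3984% = 6.29%

6.29%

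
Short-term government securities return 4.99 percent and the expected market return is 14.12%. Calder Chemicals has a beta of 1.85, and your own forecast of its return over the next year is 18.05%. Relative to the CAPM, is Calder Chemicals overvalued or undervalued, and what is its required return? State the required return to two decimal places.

Overvalued; required return 21.88%

MRP = 14.12% − 4.99% = 9.13%
Required return = R_f + β·MRP = 4.99% + 1.85 × 9.13% = 21.88%
Forecast 18.05% < required 21.88% → the stock plots below the SML → overvalued.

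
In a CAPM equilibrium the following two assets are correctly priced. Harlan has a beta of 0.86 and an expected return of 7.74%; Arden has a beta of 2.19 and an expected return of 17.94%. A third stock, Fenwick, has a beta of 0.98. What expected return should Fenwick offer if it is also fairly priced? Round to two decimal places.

8.66%

MRP (SML slope) = (17.94% − 7.74%) / (2.19 − 0.86) = 10.20% / 1.33 = 7.6692%
R_f (intercept) = 7.74% − 0.86 × 7.6692% = 1.1445%
E(R_Fenwick) = R_f + β × MRP = 1.1445% + 0.98 × 7.6692% = 8.66%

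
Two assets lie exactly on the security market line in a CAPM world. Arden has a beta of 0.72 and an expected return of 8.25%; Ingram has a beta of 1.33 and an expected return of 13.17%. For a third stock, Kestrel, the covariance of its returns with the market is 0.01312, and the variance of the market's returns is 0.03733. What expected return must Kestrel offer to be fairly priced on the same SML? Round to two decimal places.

5.28%

MRP = (13.17% − 8.25%) / (1.33 − 0.72) = 8.0656%
R_f = 8.25% − 0.72 × 8.0656% = 2.4428%
β_Kestrel = Cov / Var(R_m) = 0.01312 / 0.03733 = 0.3515
E(R_Kestrel) = R_f + β × MRP = 2.4428% + 0.3515 × 8.0656% = 5.28%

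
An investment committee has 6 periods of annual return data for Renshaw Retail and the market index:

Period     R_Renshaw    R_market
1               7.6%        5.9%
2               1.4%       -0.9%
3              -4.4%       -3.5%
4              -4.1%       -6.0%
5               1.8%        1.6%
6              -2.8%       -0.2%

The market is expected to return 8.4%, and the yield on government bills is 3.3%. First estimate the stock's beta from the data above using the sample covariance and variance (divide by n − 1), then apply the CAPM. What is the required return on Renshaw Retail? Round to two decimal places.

8.51%

Mean R_i = (7.6 + 1.4 − 4.4 − 4.1 + 1.8 − 2.8) / 6 = -0.0833%
Mean R_m = (5.9 − 0.9 − 3.5 − 6.0 + 1.6 − 0.2) / 6 = -0.5167%
Σ(R_i − R̄_i)(R_m − R̄_m) = 86.7617  ⇒  Cov = 86.7617 / 5 = 17.3523
Σ(R_m − R̄_m)² = 84.8683  ⇒  Var(R_m) = 84.8683 / 5 = 16.9737
β = Cov / Var(R_m) = 17.3523 / 16.9737 = 1.0223
MRP = 8.4% − 3.3% = 5.10%
E(R) = R_f + β × MRP = 3.3% + 1.0223 × 5.1% = 8.51%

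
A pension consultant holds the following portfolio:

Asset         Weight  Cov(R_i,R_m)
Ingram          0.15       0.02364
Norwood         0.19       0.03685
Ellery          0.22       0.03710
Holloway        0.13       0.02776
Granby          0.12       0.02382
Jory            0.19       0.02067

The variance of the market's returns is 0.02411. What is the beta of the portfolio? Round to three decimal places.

β_Ingram = 0.02364 / 0.02411 = 0.9805
β_Norwood = 0.03685 / 0.02411 = 1.5284
β_Ellery = 0.03710 / 0.02411 = 1.5388
β_Holloway = 0.02776 / 0.02411 = 1.1514
β_Granby = 0.02382 / 0.02411 = 0.9880
β_Jory = 0.02067 / 0.02411 = 0.8573
β_P = Σ w_i β_i = 0.15×0.9805 + 0.19×1.5284 + 0.22×1.5388 + 0.13×1.1514 + 0.12×0.9880 + 0.19×0.8573 = 1.2071

1.207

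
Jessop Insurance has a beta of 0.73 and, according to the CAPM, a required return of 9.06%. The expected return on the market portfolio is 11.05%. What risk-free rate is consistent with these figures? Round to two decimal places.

3.68%

E(R) = R_f + β(E(R_m) − R_f) = R_f(1 − β) + β·E(R_m)
9.06% = R_f × (1 − 0.73) + 0.73 × 11.05%
9.06% = R_f × 0.27 + 8.0665%
R_f = (9.06% − 8.0665%) / 0.27 = 3.68%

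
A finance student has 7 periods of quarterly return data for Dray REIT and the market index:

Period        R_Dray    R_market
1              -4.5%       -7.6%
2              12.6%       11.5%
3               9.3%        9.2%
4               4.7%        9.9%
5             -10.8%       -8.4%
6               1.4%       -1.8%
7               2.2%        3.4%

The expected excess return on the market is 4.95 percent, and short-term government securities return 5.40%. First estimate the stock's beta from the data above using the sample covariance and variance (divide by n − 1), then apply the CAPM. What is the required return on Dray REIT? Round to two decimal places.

Mean R_i = (-4.5 + 12.6 + 9.3 + 4.7 − 10.8 + 1.4 + 2.2) / 7 = 2.1286%
Mean R_m = (-7.6 + 11.5 + 9.2 + 9.9 − 8.4 − 1.8 + 3.4) / 7 = 2.3143%
Σ(R_i − R̄_i)(R_m − R̄_m) = 372.3871  ⇒  Cov = 372.3871 / 6 = 62.0645
Σ(R_m − R̄_m)² = 420.5286  ⇒  Var(R_m) = 420.5286 / 6 = 70.0881
β = Cov / Var(R_m) = 62.0645 / 70.0881 = 0.8855
E(R) = R_f + β × MRP = 5.40% + 0.8855 × 4.95% = 9.78%

9.78%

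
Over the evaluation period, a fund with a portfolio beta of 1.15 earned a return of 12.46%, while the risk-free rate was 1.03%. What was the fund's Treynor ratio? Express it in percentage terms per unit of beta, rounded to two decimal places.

9.94%

Treynor = (R_P − R_f) / β_P = (12.46% − 1.03%) / 1.1500 = 11.43% / 1.1500 = 9.94%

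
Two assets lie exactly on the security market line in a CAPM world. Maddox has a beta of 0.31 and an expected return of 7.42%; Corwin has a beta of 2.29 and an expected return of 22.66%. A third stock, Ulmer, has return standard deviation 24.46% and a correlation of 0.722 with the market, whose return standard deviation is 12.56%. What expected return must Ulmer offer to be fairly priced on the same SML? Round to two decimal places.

15.86%

MRP = (22.66% − 7.42%) / (2.29 − 0.31) = 7.6970%
R_f = 7.42% − 0.31 × 7.6970% = 5.0339%
β_Ulmer = ρ·σ_i/σ_m = 0.722 × 24.46 / 12.56 = 1.4061
E(R_Ulmer) = R_f + β × MRP = 5.0339% + 1.4061 × 7.6970% = 15.86%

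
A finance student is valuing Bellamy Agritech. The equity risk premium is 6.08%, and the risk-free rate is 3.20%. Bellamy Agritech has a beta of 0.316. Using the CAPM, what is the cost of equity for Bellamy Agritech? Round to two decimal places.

5.12%

E(R) = R_f + β × MRP = 3.20% + 0.316 × 6.08% = 5.12%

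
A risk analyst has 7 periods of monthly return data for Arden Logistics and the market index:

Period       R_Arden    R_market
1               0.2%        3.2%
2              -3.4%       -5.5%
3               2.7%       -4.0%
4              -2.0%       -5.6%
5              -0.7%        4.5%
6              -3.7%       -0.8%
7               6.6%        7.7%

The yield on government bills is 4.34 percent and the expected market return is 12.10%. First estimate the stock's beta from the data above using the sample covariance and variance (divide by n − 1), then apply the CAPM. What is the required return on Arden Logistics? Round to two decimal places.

7.59%

Mean R_i = (0.2 − 3.4 + 2.7 − 2.0 − 0.7 − 3.7 + 6.6) / 7 = -0.0429%
Mean R_m = (3.2 − 5.5 − 4.0 − 5.6 + 4.5 − 0.8 + 7.7) / 7 = -0.0714%
Σ(R_i − R̄_i)(R_m − R̄_m) = 70.3486  ⇒  Cov = 70.3486 / 6 = 11.7248
Σ(R_m − R̄_m)² = 167.9943  ⇒  Var(R_m) = 167.9943 / 6 = 27.9991
β = Cov / Var(R_m) = 11.7248 / 27.9991 = 0.4188
MRP = 12.10% − 4.34% = 7.76%
E(R) = R_f + β × MRP = 4.34% + 0.4188 × 7.76% = 7.59%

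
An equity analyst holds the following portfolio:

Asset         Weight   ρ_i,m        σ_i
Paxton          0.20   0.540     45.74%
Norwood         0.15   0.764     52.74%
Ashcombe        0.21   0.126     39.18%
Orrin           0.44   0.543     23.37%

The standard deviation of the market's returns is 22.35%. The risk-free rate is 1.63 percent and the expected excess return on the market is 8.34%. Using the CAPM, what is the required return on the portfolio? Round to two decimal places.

8.20%

β_Paxton = 0.540 × 45.74% / 22.35% = 1.1051
β_Norwood = 0.764 × 52.74% / 22.35% = 1.8028
β_Ashcombe = 0.126 × 39.18% / 22.35% = 0.2209
β_Orrin = 0.543 × 23.37% / 22.35% = 0.5678
β_P = Σ w_i β_i = 0.20×1.1051 + 0.15×1.8028 + 0.21×0.2209 + 0.44×0.5678 = 0.7877
E(R_P) = R_f + β_P × MRP = 1.63% + 0.7877 × 8.34% = 8.20%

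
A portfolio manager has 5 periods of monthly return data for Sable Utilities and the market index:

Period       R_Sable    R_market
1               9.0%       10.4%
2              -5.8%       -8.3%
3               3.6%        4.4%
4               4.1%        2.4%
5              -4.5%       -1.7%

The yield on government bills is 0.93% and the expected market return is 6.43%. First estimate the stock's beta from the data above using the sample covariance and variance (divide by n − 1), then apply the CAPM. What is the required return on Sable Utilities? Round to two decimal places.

5.62%

Mean R_i = (9.0 − 5.8 + 3.6 + 4.1 − 4.5) / 5 = 1.2800%
Mean R_m = (10.4 − 8.3 + 4.4 + 2.4 − 1.7) / 5 = 1.4400%
Σ(R_i − R̄_i)(R_m − R̄_m) = 165.8540  ⇒  Cov = 165.8540 / 4 = 41.4635
Σ(R_m − R̄_m)² = 194.6920  ⇒  Var(R_m) = 194.6920 / 4 = 48.6730
β = Cov / Var(R_m) = 41.4635 / 48.6730 = 0.8519
MRP = 6.43% − 0.93% = 5.50%
E(R) = R_f + β × MRP = 0.93% + 0.8519 × 5.50% = 5.62%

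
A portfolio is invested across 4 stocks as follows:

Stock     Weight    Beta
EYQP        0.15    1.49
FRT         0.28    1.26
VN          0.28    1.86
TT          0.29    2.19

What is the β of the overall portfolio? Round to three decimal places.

1.732

β_P = Σ w_i β_i = 0.15×1.49 + 0.28×1.26 + 0.28×1.86 + 0.29×2.19 = 1.7322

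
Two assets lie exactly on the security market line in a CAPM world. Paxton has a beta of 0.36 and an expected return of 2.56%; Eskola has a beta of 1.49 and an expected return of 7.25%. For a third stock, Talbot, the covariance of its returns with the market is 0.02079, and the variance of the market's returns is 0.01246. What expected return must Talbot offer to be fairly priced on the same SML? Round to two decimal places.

MRP = (7.25% − 2.56%) / (1.49 − 0.36) = 4.1504%
R_f = 2.56% − 0.36 × 4.1504% = 1.0659%
β_Talbot = Cov / Var(R_m) = 0.02079 / 0.01246 = 1.6685
E(R_Talbot) = R_f + β × MRP = 1.0659% + 1.6685 × 4.1504% = 7.99%

7.99%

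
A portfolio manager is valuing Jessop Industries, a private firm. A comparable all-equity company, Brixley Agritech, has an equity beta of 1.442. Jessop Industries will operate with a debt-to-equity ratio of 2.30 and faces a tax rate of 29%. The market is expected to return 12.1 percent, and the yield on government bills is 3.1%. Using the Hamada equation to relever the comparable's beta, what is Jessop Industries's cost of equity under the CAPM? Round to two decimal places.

37.27%

β_L = β_U × [1 + (1 − t)(D/E)] = 1.442 × [1 + (1 − 0.29) × 2.30]
    = 1.442 × [1 + 0.71 × 2.30] = 1.442 × 2.6330 = 3.7968
MRP = 12.1% − 3.1% = 9.00%
E(R) = R_f + β_L × MRP = 3.1% + 3.7968 × 9.0% = 37.27%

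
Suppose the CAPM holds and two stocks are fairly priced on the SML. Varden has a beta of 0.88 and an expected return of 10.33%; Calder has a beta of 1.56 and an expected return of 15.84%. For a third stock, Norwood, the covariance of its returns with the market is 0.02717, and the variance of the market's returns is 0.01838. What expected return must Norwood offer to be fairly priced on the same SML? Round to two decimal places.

MRP = (15.84% − 10.33%) / (1.56 − 0.88) = 8.1029%
R_f = 10.33% − 0.88 × 8.1029% = 3.1994%
β_Norwood = Cov / Var(R_m) = 0.02717 / 0.01838 = 1.4782
E(R_Norwood) = R_f + β × MRP = 3.1994% + 1.4782 × 8.1029% = 15.18%

15.18%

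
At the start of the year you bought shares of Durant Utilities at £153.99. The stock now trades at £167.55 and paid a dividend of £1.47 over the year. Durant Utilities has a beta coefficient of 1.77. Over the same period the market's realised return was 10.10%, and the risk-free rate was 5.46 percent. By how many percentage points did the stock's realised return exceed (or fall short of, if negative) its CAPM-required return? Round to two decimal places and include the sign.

Realised HPR = (P1 + D1 − P0) / P0 = (167.55 + 1.47 − 153.99) / 153.99 = 15.03 / 153.99 = 9.7604%
MRP = 10.10% − 5.46% = 4.64%
CAPM required = R_f + β·MRP = 5.46% + 1.77 × 4.64% = 13.6728%
α = realised − required = 9.7604% − 13.6728% = -3.91%

-3.91%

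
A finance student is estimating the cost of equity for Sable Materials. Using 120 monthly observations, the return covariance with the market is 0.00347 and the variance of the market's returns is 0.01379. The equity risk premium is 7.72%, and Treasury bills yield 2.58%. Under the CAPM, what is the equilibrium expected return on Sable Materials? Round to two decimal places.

4.52%

β = Cov(R_i, R_m) / Var(R_m) = 0.00347 / 0.01379 = 0.2516
E(R) = R_f + β × MRP = 2.58% + 0.2516 × 7.72% = 4.52%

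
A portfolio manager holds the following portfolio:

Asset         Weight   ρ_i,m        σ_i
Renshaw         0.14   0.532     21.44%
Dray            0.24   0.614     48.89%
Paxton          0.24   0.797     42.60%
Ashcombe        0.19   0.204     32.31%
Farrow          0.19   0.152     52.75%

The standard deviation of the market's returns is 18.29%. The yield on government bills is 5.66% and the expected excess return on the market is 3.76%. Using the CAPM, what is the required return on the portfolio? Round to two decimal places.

β_Renshaw = 0.532 × 21.44% / 18.29% = 0.6236
β_Dray = 0.614 × 48.89% / 18.29% = 1.6412
β_Paxton = 0.797 × 42.60% / 18.29% = 1.8563
β_Ashcombe = 0.204 × 32.31% / 18.29% = 0.3604
β_Farrow = 0.152 × 52.75% / 18.29% = 0.4384
β_P = Σ w_i β_i = 0.14×0.6236 + 0.24×1.6412 + 0.24×1.8563 + 0.19×0.3604 + 0.19×0.4384 = 1.0785
E(R_P) = R_f + β_P × MRP = 5.66% + 1.0785 × 3.76% = 9.72%

9.72%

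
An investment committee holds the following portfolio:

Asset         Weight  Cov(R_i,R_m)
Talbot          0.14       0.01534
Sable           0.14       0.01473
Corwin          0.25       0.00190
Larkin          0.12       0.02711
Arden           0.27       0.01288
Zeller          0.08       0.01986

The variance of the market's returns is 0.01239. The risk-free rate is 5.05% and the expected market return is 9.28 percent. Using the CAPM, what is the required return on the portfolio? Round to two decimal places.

β_Talbot = 0.01534 / 0.01239 = 1.2381
β_Sable = 0.01473 / 0.01239 = 1.1889
β_Corwin = 0.00190 / 0.01239 = 0.1533
β_Larkin = 0.02711 / 0.01239 = 2.1881
β_Arden = 0.01288 / 0.01239 = 1.0395
β_Zeller = 0.01986 / 0.01239 = 1.6029
β_P = Σ w_i β_i = 0.14×1.2381 + 0.14×1.1889 + 0.25×0.1533 + 0.12×2.1881 + 0.27×1.0395 + 0.08×1.6029 = 1.0496
MRP = 9.28% − 5.05% = 4.23%
E(R_P) = R_f + β_P × MRP = 5.05% + 1.0496 × 4.23% = 9.49%

9.49%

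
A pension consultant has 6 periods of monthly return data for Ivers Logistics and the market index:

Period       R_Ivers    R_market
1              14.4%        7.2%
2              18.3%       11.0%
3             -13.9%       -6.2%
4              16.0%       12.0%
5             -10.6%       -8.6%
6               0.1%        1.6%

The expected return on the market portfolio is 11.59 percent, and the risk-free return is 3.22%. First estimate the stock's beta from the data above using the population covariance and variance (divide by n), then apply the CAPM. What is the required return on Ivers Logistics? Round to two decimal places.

Mean R_i = (14.4 + 18.3 − 13.9 + 16.0 − 10.6 + 0.1) / 6 = 4.0500%
Mean R_m = (7.2 + 11.0 − 6.2 + 12.0 − 8.6 + 1.6) / 6 = 2.8333%
Σ(R_i − R̄_i)(R_m − R̄_m) = 605.6300  ⇒  Cov = 605.6300 / 6 = 100.9383
Σ(R_m − R̄_m)² = 383.6333  ⇒  Var(R_m) = 383.6333 / 6 = 63.9389
β = Cov / Var(R_m) = 100.9383 / 63.9389 = 1.5787
MRP = 11.59% − 3.22% = 8.37%
E(R) = R_f + β × MRP = 3.22% + 1.5787 × 8.37% = 16.43%

16.43%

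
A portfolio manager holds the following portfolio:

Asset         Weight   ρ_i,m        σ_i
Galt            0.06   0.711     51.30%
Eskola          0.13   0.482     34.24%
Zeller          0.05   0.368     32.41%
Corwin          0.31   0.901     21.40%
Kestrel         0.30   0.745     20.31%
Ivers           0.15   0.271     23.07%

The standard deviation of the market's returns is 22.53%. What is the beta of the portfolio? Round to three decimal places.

0.727

β_Galt = 0.711 × 51.30% / 22.53% = 1.6189
β_Eskola = 0.482 × 34.24% / 22.53% = 0.7325
β_Zeller = 0.368 × 32.41% / 22.53% = 0.5294
β_Corwin = 0.901 × 21.40% / 22.53% = 0.8558
β_Kestrel = 0.745 × 20.31% / 22.53% = 0.6716
β_Ivers = 0.271 × 23.07% / 22.53% = 0.2775
β_P = Σ w_i β_i = 0.06×1.6189 + 0.13×0.7325 + 0.05×0.5294 + 0.31×0.8558 + 0.30×0.6716 + 0.15×0.2775 = 0.7272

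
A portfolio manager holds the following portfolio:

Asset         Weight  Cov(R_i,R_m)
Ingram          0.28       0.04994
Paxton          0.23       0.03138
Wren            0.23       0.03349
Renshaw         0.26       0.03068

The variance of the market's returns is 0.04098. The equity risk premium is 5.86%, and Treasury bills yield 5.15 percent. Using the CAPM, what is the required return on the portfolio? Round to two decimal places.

β_Ingram = 0.04994 / 0.04098 = 1.2186
β_Paxton = 0.03138 / 0.04098 = 0.7657
β_Wren = 0.03349 / 0.04098 = 0.8172
β_Renshaw = 0.03068 / 0.04098 = 0.7487
β_P = Σ w_i β_i = 0.28×1.2186 + 0.23×0.7657 + 0.23×0.8172 + 0.26×0.7487 = 0.8999
E(R_P) = R_f + β_P × MRP = 5.15% + 0.8999 × 5.86% = 10.42%

10.42%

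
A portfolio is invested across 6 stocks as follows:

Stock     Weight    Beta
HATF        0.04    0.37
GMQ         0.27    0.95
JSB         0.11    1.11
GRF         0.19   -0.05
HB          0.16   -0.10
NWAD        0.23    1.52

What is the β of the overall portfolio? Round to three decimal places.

β_P = Σ w_i β_i = 0.04×0.37 + 0.27×0.95 + 0.11×1.11 + 0.19×-0.05 + 0.16×-0.10 + 0.23×1.52 = 0.7175

0.718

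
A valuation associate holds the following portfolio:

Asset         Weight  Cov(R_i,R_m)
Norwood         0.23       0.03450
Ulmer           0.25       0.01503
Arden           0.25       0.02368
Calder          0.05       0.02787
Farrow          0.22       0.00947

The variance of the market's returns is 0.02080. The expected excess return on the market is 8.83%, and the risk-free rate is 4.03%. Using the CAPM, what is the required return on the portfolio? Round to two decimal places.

β_Norwood = 0.03450 / 0.02080 = 1.6587
β_Ulmer = 0.01503 / 0.02080 = 0.7226
β_Arden = 0.02368 / 0.02080 = 1.1385
β_Calder = 0.02787 / 0.02080 = 1.3399
β_Farrow = 0.00947 / 0.02080 = 0.4553
β_P = Σ w_i β_i = 0.23×1.6587 + 0.25×0.7226 + 0.25×1.1385 + 0.05×1.3399 + 0.22×0.4553 = 1.0139
E(R_P) = R_f + β_P × MRP = 4.03% + 1.0139 × 8.83% = 12.98%

12.98%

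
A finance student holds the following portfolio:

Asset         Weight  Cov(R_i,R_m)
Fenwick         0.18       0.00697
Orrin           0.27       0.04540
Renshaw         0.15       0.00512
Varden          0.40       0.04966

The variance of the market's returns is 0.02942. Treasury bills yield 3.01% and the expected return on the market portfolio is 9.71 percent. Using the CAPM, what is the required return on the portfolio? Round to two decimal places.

β_Fenwick = 0.00697 / 0.02942 = 0.2369
β_Orrin = 0.04540 / 0.02942 = 1.5432
β_Renshaw = 0.00512 / 0.02942 = 0.1740
β_Varden = 0.04966 / 0.02942 = 1.6880
β_P = Σ w_i β_i = 0.18×0.2369 + 0.27×1.5432 + 0.15×0.1740 + 0.40×1.6880 = 1.1606
MRP = 9.71% − 3.01% = 6.70%
E(R_P) = R_f + β_P × MRP = 3.01% + 1.1606 × 6.70% = 10.79%

10.79%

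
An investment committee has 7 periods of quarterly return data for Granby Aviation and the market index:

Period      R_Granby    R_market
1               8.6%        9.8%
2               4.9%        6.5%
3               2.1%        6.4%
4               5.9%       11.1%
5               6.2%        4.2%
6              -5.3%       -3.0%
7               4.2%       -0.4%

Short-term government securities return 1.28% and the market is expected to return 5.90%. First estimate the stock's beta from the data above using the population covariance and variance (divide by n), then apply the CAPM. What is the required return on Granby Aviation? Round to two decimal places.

4.31%

Mean R_i = (8.6 + 4.9 + 2.1 + 5.9 + 6.2 − 5.3 + 4.2) / 7 = 3.8000%
Mean R_m = (9.8 + 6.5 + 6.4 + 11.1 + 4.2 − 3.0 − 0.4) / 7 = 4.9429%
Σ(R_i − R̄_i)(R_m − R̄_m) = 103.8400  ⇒  Cov = 103.8400 / 7 = 14.8343
Σ(R_m − R̄_m)² = 158.2371  ⇒  Var(R_m) = 158.2371 / 7 = 22.6053
β = Cov / Var(R_m) = 14.8343 / 22.6053 = 0.6562
MRP = 5.90% − 1.28% = 4.62%
E(R) = R_f + β × MRP = 1.28% + 0.6562 × 4.62% = 4.31%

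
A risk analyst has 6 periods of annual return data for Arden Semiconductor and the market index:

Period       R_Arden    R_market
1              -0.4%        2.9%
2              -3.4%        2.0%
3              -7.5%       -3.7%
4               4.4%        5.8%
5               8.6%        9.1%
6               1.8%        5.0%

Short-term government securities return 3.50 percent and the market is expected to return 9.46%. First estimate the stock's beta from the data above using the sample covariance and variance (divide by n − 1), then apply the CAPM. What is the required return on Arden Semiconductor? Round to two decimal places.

11.18%

Mean R_i = (-0.4 − 3.4 − 7.5 + 4.4 + 8.6 + 1.8) / 6 = 0.5833%
Mean R_m = (2.9 + 2.0 − 3.7 + 5.8 + 9.1 + 5.0) / 6 = 3.5167%
Σ(R_i − R̄_i)(R_m − R̄_m) = 120.2617  ⇒  Cov = 120.2617 / 5 = 24.0523
Σ(R_m − R̄_m)² = 93.3483  ⇒  Var(R_m) = 93.3483 / 5 = 18.6697
β = Cov / Var(R_m) = 24.0523 / 18.6697 = 1.2883
MRP = 9.46% − 3.50% = 5.96%
E(R) = R_f + β × MRP = 3.50% + 1.2883 × 5.96% = 11.18%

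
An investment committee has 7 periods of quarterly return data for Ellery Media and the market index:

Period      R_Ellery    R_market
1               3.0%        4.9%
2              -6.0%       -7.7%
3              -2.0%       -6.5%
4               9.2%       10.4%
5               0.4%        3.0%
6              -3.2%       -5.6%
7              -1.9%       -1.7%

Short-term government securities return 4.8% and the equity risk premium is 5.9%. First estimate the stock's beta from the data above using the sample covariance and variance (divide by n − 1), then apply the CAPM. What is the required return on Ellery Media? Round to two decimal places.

Mean R_i = (3.0 − 6.0 − 2.0 + 9.2 + 0.4 − 3.2 − 1.9) / 7 = -0.0714%
Mean R_m = (4.9 − 7.7 − 6.5 + 10.4 + 3.0 − 5.6 − 1.7) / 7 = -0.4571%
Σ(R_i − R̄_i)(R_m − R̄_m) = 191.7014  ⇒  Cov = 191.7014 / 6 = 31.9502
Σ(R_m − R̄_m)² = 275.4971  ⇒  Var(R_m) = 275.4971 / 6 = 45.9162
β = Cov / Var(R_m) = 31.9502 / 45.9162 = 0.6958
E(R) = R_f + β × MRP = 4.8% + 0.6958 × 5.9% = 8.91%

8.91%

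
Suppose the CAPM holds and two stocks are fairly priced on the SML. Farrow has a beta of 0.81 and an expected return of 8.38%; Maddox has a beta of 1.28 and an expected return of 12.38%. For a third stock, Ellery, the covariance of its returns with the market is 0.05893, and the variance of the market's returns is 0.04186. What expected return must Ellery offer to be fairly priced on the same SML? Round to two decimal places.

MRP = (12.38% − 8.38%) / (1.28 − 0.81) = 8.5106%
R_f = 8.38% − 0.81 × 8.5106% = 1.4864%
β_Ellery = Cov / Var(R_m) = 0.05893 / 0.04186 = 1.4078
E(R_Ellery) = R_f + β × MRP = 1.4864% + 1.4078 × 8.5106% = 13.47%

13.47%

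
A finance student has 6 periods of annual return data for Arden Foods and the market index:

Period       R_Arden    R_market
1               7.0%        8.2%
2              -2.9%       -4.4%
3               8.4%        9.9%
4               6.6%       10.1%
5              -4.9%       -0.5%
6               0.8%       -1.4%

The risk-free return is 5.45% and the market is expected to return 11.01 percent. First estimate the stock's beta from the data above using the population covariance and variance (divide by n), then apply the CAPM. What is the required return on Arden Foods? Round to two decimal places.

9.88%

Mean R_i = (7.0 − 2.9 + 8.4 + 6.6 − 4.9 + 0.8) / 6 = 2.5000%
Mean R_m = (8.2 − 4.4 + 9.9 + 10.1 − 0.5 − 1.4) / 6 = 3.6500%
Σ(R_i − R̄_i)(R_m − R̄_m) = 166.5600  ⇒  Cov = 166.5600 / 6 = 27.7600
Σ(R_m − R̄_m)² = 208.8950  ⇒  Var(R_m) = 208.8950 / 6 = 34.8158
β = Cov / Var(R_m) = 27.7600 / 34.8158 = 0.7973
MRP = 11.01% − 5.45% = 5.56%
E(R) = R_f + β × MRP = 5.45% + 0.7973 × 5.56% = 9.88%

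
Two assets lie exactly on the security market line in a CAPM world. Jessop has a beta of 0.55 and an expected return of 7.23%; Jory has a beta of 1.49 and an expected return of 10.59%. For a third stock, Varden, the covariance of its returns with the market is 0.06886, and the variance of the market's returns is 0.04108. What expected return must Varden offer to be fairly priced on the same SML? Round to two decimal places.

11.26%

MRP = (10.59% − 7.23%) / (1.49 − 0.55) = 3.5745%
R_f = 7.23% − 0.55 × 3.5745% = 5.2640%
β_Varden = Cov / Var(R_m) = 0.06886 / 0.04108 = 1.6762
E(R_Varden) = R_f + β × MRP = 5.2640% + 1.6762 × 3.5745% = 11.26%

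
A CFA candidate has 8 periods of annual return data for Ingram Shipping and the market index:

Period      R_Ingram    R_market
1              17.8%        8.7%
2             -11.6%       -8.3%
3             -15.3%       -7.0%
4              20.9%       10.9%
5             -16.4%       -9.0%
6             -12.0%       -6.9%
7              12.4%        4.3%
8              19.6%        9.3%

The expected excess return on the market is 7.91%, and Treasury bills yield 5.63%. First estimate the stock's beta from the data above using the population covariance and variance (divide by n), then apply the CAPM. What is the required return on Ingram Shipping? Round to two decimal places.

Mean R_i = (17.8 − 11.6 − 15.3 + 20.9 − 16.4 − 12.0 + 12.4 + 19.6) / 8 = 1.9250%
Mean R_m = (8.7 − 8.3 − 7.0 + 10.9 − 9.0 − 6.9 + 4.3 + 9.3) / 8 = 0.2500%
Σ(R_i − R̄_i)(R_m − R̄_m) = 1048.2000  ⇒  Cov = 1048.2000 / 8 = 131.0250
Σ(R_m − R̄_m)² = 545.4800  ⇒  Var(R_m) = 545.4800 / 8 = 68.1850
β = Cov / Var(R_m) = 131.0250 / 68.1850 = 1.9216
E(R) = R_f + β × MRP = 5.63% + 1.9216 × 7.91% = 20.83%

20.83%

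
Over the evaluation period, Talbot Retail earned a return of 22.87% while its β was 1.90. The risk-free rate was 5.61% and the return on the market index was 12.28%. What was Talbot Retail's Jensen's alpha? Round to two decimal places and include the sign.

Market excess return = 12.28% − 5.61% = 6.67%
CAPM benchmark = R_f + β(R_m − R_f) = 5.61% + 1.90 × 6.67% = 18.2830%
α = actual − benchmark = 22.87% − 18.2830% = +4.59%

+4.59%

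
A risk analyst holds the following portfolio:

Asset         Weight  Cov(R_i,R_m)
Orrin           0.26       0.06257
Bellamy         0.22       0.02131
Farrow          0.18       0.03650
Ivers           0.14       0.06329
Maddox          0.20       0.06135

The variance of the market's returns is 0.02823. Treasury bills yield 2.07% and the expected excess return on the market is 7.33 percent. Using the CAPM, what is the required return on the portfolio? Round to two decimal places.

β_Orrin = 0.06257 / 0.02823 = 2.2164
β_Bellamy = 0.02131 / 0.02823 = 0.7549
β_Farrow = 0.03650 / 0.02823 = 1.2930
β_Ivers = 0.06329 / 0.02823 = 2.2419
β_Maddox = 0.06135 / 0.02823 = 2.1732
β_P = Σ w_i β_i = 0.26×2.2164 + 0.22×0.7549 + 0.18×1.2930 + 0.14×2.2419 + 0.20×2.1732 = 1.7236
E(R_P) = R_f + β_P × MRP = 2.07% + 1.7236 × 7.33% = 14.70%

14.70%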